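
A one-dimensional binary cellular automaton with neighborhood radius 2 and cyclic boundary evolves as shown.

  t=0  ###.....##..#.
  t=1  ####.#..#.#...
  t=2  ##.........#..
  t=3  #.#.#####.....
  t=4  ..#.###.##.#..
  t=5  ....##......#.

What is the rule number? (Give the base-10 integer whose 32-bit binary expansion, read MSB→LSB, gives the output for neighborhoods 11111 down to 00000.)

  #####|#  b31=1 t=3,i=6
  ####.|.  b30=0 t=1,i=2
  ###.#|.  b29=0 t=1,i=3
  ###..|#  b28=1 t=0,i=2
  ##.##|.  b27=0 t=4,i=7
  ##.#.|.  b26=0 t=1,i=4
  ##..#|#  b25=1 t=0,i=10
  ##...|#  b24=1 t=0,i=3
  #.###|#  b23=1 t=0,i=0
  #.##.|.  b22=0 t=4,i=8
  #.#.#|#  b21=1 t=3,i=2
  #.#..|.  b20=0 t=1,i=5
  #..##|.  b19=0 t=2,i=13
  #..#.|.  b18=0 t=0,i=11
  #...#|.  b17=0 t=1,i=12
  #....|.  b16=0 t=0,i=4
  .####|#  b15=1 t=1,i=1
  .###.|#  b14=1 t=0,i=1
  .##.#|.  b13=0 t=4,i=9
  .##..|.  b12=0 t=0,i=9
  .#.##|.  b11=0 t=0,i=13
  .#.#.|.  b10=0 t=1,i=9
  .#..#|.  b9=0 t=1,i=6
  .#...|#  b8=1 t=1,i=11
  ..###|#  b7=1 t=1,i=0
  ..##.|#  b6=1 t=0,i=8
  ..#.#|.  b5=0 t=0,i=12
  ..#..|.  b4=0 t=2,i=11
  ...##|.  b3=0 t=0,i=7
  ...#.|.  b2=0 t=2,i=10
  ....#|.  b1=0 t=0,i=6
  .....|#  b0=1 t=0,i=5
  bits 10010011101000001100000111000001 = 2476786113

2476786113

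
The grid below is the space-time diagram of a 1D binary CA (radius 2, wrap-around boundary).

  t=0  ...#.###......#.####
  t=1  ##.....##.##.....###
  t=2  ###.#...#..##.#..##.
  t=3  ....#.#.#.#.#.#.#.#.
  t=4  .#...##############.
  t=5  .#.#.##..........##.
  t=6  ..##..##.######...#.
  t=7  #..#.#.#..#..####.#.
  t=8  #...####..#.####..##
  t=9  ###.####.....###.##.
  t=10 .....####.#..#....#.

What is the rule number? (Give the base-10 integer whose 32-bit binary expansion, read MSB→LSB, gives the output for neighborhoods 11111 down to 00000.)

  [31] ##### => .  t=1,i=19
  [30] ####. => #  t=0,i=18
  [29] ###.# => .  t=2,i=2
  [28] ###.. => #  t=0,i=7
  [27] ##.## => .  t=1,i=9
  [26] ##.#. => .  t=2,i=3
  [25] ##..# => .  t=4,i=19
  [24] ##... => #  t=0,i=0
  [23] #.### => .  t=0,i=5
  [22] #.##. => .  t=1,i=10
  [21] #.#.# => #  t=3,i=6
  [20] #.#.. => #  t=2,i=4
  [19] #..## => #  t=2,i=10
  [18] #..#. => .  t=4,i=0
  [17] #...# => #  t=0,i=1
  [16] #.... => .  t=0,i=9
  [15] .#### => #  t=0,i=17
  [14] .###. => .  t=0,i=6
  [13] .##.# => #  t=1,i=8
  [12] .##.. => #  t=1,i=11
  [11] .#.## => .  t=0,i=4
  [10] .#.#. => #  t=3,i=5
  [9] .#..# => .  t=2,i=9
  [8] .#... => .  t=2,i=5
  [7] ..### => #  t=1,i=17
  [6] ..##. => .  t=1,i=7
  [5] ..#.# => .  t=0,i=3
  [4] ..#.. => #  t=2,i=8
  [3] ...## => .  t=1,i=6
  [2] ...#. => .  t=0,i=2
  [1] ....# => .  t=0,i=12
  [0] ..... => #  t=0,i=10
  bits 01010001001110101011010010010001 = 1362801809

1362801809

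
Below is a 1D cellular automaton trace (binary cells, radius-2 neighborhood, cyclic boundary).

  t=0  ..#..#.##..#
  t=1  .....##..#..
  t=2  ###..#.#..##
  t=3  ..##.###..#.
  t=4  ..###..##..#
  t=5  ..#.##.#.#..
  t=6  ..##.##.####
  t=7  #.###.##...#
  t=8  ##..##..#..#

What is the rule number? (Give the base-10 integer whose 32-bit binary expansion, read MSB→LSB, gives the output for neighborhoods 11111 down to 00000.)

1058090465

  ##### -> .   bit 31 = 0  t=2,i=0
  ####. -> .   bit 30 = 0  t=2,i=1
  ###.# -> #   bit 29 = 1  t=7,i=4
  ###.. -> #   bit 28 = 1  t=2,i=2
  ##.## -> #   bit 27 = 1  t=3,i=4
  ##.#. -> #   bit 26 = 1  t=5,i=6
  ##..# -> #   bit 25 = 1  t=0,i=9
  ##... -> #   bit 24 = 1  t=7,i=8
  #.### -> .   bit 23 = 0  t=3,i=5
  #.##. -> .   bit 22 = 0  t=0,i=7
  #.#.# -> .   bit 21 = 0  t=5,i=7
  #.#.. -> #   bit 20 = 1  t=2,i=7
  #..## -> .   bit 19 = 0  t=2,i=9
  #..#. -> .   bit 18 = 0  t=0,i=1
  #...# -> .   bit 17 = 0  t=3,i=0
  #.... -> #   bit 16 = 1  t=1,i=11
  .#### -> .   bit 15 = 0  t=2,i=11
  .###. -> .   bit 14 = 0  t=3,i=6
  .##.# -> #   bit 13 = 1  t=3,i=3
  .##.. -> .   bit 12 = 0  t=0,i=8
  .#.## -> #   bit 11 = 1  t=0,i=6
  .#.#. -> #   bit 10 = 1  t=2,i=6
  .#..# -> .   bit 9 = 0  t=0,i=0
  .#... -> #   bit 8 = 1  t=1,i=10
  ..### -> #   bit 7 = 1  t=2,i=10
  ..##. -> #   bit 6 = 1  t=1,i=5
  ..#.# -> #   bit 5 = 1  t=0,i=5
  ..#.. -> .   bit 4 = 0  t=0,i=2
  ...## -> .   bit 3 = 0  t=1,i=4
  ...#. -> .   bit 2 = 0  t=5,i=1
  ....# -> .   bit 1 = 0  t=1,i=3
  ..... -> #   bit 0 = 1  t=1,i=0
  bits 00111111000100010010110111100001 = 1058090465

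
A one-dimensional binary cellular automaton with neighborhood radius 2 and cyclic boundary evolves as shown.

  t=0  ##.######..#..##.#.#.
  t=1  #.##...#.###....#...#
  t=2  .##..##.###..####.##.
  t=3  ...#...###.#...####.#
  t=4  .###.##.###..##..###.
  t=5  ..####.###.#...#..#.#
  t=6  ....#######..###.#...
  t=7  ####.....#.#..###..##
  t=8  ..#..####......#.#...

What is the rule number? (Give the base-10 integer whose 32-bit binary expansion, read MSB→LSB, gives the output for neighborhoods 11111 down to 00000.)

1858553887

  [31] ##### => .  t=0,i=5
  [30] ####. => #  t=0,i=7
  [29] ###.# => #  t=2,i=16
  [28] ###.. => .  t=0,i=8
  [27] ##.## => #  t=0,i=2
  [26] ##.#. => #  t=0,i=16
  [25] ##..# => #  t=0,i=9
  [24] ##... => .  t=1,i=4
  [23] #.### => #  t=0,i=3
  [22] #.##. => #  t=0,i=0
  [21] #.#.# => .  t=0,i=17
  [20] #.#.. => .  t=3,i=11
  [19] #..## => .  t=0,i=13
  [18] #..#. => #  t=0,i=10
  [17] #...# => #  t=1,i=5
  [16] #.... => #  t=1,i=13
  [15] .#### => .  t=0,i=4
  [14] .###. => #  t=1,i=10
  [13] .##.# => .  t=0,i=1
  [12] .##.. => .  t=1,i=3
  [11] .#.## => #  t=0,i=20
  [10] .#.#. => .  t=0,i=18
  [9] .#..# => .  t=0,i=12
  [8] .#... => .  t=1,i=17
  [7] ..### => .  t=2,i=13
  [6] ..##. => .  t=0,i=14
  [5] ..#.# => .  t=1,i=7
  [4] ..#.. => #  t=0,i=11
  [3] ...## => #  t=1,i=19
  [2] ...#. => #  t=1,i=6
  [1] ....# => #  t=1,i=14
  [0] ..... => #  t=6,i=0
  bits 01101110110001110100100000011111 = 1858553887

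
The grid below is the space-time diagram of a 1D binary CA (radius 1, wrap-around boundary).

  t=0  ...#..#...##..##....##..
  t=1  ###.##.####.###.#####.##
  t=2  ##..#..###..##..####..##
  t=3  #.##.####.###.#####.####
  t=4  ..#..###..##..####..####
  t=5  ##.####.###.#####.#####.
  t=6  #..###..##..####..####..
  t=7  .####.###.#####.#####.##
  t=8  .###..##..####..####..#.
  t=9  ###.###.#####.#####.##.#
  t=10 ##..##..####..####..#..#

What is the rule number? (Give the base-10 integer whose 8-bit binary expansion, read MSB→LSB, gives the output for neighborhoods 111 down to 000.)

  ### -> #   bit 7 = 1  t=1,i=0
  ##. -> .   bit 6 = 0  t=0,i=11
  #.# -> .   bit 5 = 0  t=1,i=3
  #.. -> #   bit 4 = 1  t=0,i=4
  .## -> #   bit 3 = 1  t=0,i=10
  .#. -> .   bit 2 = 0  t=0,i=3
  ..# -> #   bit 1 = 1  t=0,i=2
  ... -> #   bit 0 = 1  t=0,i=0
  bits 10011011 = 155

155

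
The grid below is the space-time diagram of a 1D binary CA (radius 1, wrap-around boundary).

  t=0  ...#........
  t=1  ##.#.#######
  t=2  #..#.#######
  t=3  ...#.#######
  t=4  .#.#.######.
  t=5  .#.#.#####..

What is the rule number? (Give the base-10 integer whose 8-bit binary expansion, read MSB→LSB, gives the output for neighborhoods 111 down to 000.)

  ### -> #   bit 7 = 1  t=1,i=0
  ##. -> .   bit 6 = 0  t=1,i=1
  #.# -> .   bit 5 = 0  t=1,i=2
  #.. -> .   bit 4 = 0  t=0,i=4
  .## -> #   bit 3 = 1  t=1,i=5
  .#. -> #   bit 2 = 1  t=0,i=3
  ..# -> .   bit 1 = 0  t=0,i=2
  ... -> #   bit 0 = 1  t=0,i=0
  bits 10001101 = 141

141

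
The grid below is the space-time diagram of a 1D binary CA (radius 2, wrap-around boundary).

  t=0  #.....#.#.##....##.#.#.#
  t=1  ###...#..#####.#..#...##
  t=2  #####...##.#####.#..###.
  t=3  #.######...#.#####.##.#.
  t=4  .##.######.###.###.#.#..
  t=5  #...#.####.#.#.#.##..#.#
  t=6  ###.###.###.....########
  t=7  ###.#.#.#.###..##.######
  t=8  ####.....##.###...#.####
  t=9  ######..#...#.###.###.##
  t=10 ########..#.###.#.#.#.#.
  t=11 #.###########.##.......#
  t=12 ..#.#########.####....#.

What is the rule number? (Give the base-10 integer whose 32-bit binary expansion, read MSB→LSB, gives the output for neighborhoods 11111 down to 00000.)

4158593192

  nb #####: next=#  (t=1,i=0, bit31=1)
  nb ####.: next=#  (t=1,i=1, bit30=1)
  nb ###.#: next=#  (t=1,i=13, bit29=1)
  nb ###..: next=#  (t=1,i=2, bit28=1)
  nb ##.##: next=.  (t=2,i=10, bit27=0)
  nb ##.#.: next=#  (t=0,i=18, bit26=1)
  nb ##..#: next=#  (t=5,i=19, bit25=1)
  nb ##...: next=#  (t=0,i=1, bit24=1)
  nb #.###: next=#  (t=2,i=0, bit23=1)
  nb #.##.: next=#  (t=0,i=10, bit22=1)
  nb #.#.#: next=.  (t=0,i=8, bit21=0)
  nb #.#..: next=#  (t=1,i=15, bit20=1)
  nb #..##: next=#  (t=1,i=8, bit19=1)
  nb #..#.: next=#  (t=1,i=17, bit18=1)
  nb #...#: next=#  (t=1,i=4, bit17=1)
  nb #....: next=#  (t=0,i=2, bit16=1)
  nb .####: next=.  (t=1,i=10, bit15=0)
  nb .###.: next=.  (t=2,i=21, bit14=0)
  nb .##.#: next=.  (t=0,i=17, bit13=0)
  nb .##..: next=#  (t=0,i=0, bit12=1)
  nb .#.##: next=#  (t=0,i=9, bit11=1)
  nb .#.#.: next=.  (t=0,i=7, bit10=0)
  nb .#..#: next=.  (t=1,i=7, bit9=0)
  nb .#...: next=.  (t=1,i=19, bit8=0)
  nb ..###: next=#  (t=1,i=9, bit7=1)
  nb ..##.: next=.  (t=0,i=16, bit6=0)
  nb ..#.#: next=#  (t=0,i=6, bit5=1)
  nb ..#..: next=.  (t=1,i=6, bit4=0)
  nb ...##: next=#  (t=0,i=15, bit3=1)
  nb ...#.: next=.  (t=0,i=5, bit2=0)
  nb ....#: next=.  (t=0,i=4, bit1=0)
  nb .....: next=.  (t=0,i=3, bit0=0)
  bits 11110111110111110001100010101000 = 4158593192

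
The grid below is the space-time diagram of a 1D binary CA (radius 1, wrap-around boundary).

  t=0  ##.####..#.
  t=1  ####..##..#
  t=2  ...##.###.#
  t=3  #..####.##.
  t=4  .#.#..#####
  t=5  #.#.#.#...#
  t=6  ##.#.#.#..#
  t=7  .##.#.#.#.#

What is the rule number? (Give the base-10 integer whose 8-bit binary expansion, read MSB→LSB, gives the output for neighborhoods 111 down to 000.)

120

  ###|.  b7=0 t=0,i=4
  ##.|#  b6=1 t=0,i=1
  #.#|#  b5=1 t=0,i=2
  #..|#  b4=1 t=0,i=7
  .##|#  b3=1 t=0,i=0
  .#.|.  b2=0 t=0,i=9
  ..#|.  b1=0 t=0,i=8
  ...|.  b0=0 t=2,i=1
  bits 01111000 = 120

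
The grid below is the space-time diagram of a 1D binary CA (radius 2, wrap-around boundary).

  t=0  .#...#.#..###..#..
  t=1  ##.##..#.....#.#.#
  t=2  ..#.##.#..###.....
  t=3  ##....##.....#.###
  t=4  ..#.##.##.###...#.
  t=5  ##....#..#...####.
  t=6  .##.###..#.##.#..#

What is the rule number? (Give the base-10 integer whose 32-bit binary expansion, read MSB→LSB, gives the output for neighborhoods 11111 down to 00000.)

252874783

  #####|.  b31=0 t=3,i=17
  ####.|.  b30=0 t=3,i=0
  ###.#|.  b29=0 t=1,i=1
  ###..|.  b28=0 t=0,i=12
  ##.##|#  b27=1 t=1,i=2
  ##.#.|#  b26=1 t=2,i=6
  ##..#|#  b25=1 t=0,i=13
  ##...|#  b24=1 t=2,i=13
  #.###|.  b23=0 t=1,i=17
  #.##.|.  b22=0 t=1,i=3
  #.#.#|.  b21=0 t=1,i=15
  #.#..|#  b20=1 t=0,i=7
  #..##|.  b19=0 t=0,i=9
  #..#.|.  b18=0 t=0,i=14
  #...#|#  b17=1 t=0,i=3
  #....|.  b16=0 t=1,i=9
  .####|#  b15=1 t=3,i=16
  .###.|.  b14=0 t=0,i=11
  .##.#|.  b13=0 t=2,i=5
  .##..|#  b12=1 t=1,i=4
  .#.##|.  b11=0 t=1,i=16
  .#.#.|.  b10=0 t=0,i=6
  .#..#|.  b9=0 t=0,i=8
  .#...|.  b8=0 t=0,i=2
  ..###|.  b7=0 t=0,i=10
  ..##.|.  b6=0 t=3,i=6
  ..#.#|.  b5=0 t=0,i=5
  ..#..|#  b4=1 t=0,i=1
  ...##|#  b3=1 t=3,i=5
  ...#.|#  b2=1 t=0,i=0
  ....#|#  b1=1 t=1,i=11
  .....|#  b0=1 t=1,i=10
  bits 00001111000100101001000000011111 = 252874783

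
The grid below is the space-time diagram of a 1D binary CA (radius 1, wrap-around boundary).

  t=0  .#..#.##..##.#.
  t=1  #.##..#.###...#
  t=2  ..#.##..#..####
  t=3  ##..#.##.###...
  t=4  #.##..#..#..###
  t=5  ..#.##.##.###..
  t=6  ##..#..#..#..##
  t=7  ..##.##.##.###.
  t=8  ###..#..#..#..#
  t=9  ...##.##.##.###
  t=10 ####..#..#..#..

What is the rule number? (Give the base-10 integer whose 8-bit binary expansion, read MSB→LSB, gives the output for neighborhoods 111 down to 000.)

27

  nb ###: next=.  (t=1,i=9, bit7=0)
  nb ##.: next=.  (t=0,i=7, bit6=0)
  nb #.#: next=.  (t=0,i=5, bit5=0)
  nb #..: next=#  (t=0,i=2, bit4=1)
  nb .##: next=#  (t=0,i=6, bit3=1)
  nb .#.: next=.  (t=0,i=1, bit2=0)
  nb ..#: next=#  (t=0,i=0, bit1=1)
  nb ...: next=#  (t=1,i=12, bit0=1)
  bits 00011011 = 27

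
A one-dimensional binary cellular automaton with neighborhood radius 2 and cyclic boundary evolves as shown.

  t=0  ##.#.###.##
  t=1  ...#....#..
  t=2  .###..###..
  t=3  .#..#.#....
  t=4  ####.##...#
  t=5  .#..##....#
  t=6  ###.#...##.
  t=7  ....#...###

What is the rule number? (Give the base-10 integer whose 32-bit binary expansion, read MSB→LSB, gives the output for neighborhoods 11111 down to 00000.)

2322867926

  [31] ##### => #  t=4,i=1
  [30] ####. => .  t=0,i=0
  [29] ###.# => .  t=0,i=1
  [28] ###.. => .  t=2,i=3
  [27] ##.## => #  t=0,i=8
  [26] ##.#. => .  t=0,i=2
  [25] ##..# => #  t=2,i=4
  [24] ##... => .  t=2,i=9
  [23] #.### => .  t=0,i=5
  [22] #.##. => #  t=4,i=5
  [21] #.#.# => #  t=0,i=3
  [20] #.#.. => #  t=3,i=6
  [19] #..## => .  t=2,i=5
  [18] #..#. => #  t=3,i=3
  [17] #...# => .  t=2,i=10
  [16] #.... => .  t=1,i=5
  [15] .#### => .  t=0,i=10
  [14] .###. => .  t=0,i=6
  [13] .##.# => #  t=6,i=9
  [12] .##.. => .  t=4,i=6
  [11] .#.## => .  t=0,i=4
  [10] .#.#. => #  t=3,i=5
  [9] .#..# => #  t=3,i=2
  [8] .#... => .  t=1,i=4
  [7] ..### => #  t=2,i=1
  [6] ..##. => #  t=5,i=4
  [5] ..#.# => .  t=3,i=4
  [4] ..#.. => #  t=1,i=3
  [3] ...## => .  t=2,i=0
  [2] ...#. => #  t=1,i=2
  [1] ....# => #  t=1,i=1
  [0] ..... => .  t=1,i=0
  bits 10001010011101000010011011010110 = 2322867926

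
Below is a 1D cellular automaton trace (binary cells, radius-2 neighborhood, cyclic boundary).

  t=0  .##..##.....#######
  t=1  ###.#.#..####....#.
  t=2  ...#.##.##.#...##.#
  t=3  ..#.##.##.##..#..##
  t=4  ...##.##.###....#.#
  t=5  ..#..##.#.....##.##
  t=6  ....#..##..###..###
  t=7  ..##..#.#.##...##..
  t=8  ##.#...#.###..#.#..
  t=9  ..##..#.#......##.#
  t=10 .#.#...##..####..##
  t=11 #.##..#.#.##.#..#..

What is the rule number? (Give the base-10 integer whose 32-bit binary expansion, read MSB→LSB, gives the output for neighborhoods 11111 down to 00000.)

1280842895

  [31] ##### => .  t=0,i=14
  [30] ####. => #  t=0,i=17
  [29] ###.# => .  t=0,i=18
  [28] ###.. => .  t=1,i=12
  [27] ##.## => #  t=0,i=0
  [26] ##.#. => #  t=1,i=3
  [25] ##..# => .  t=0,i=3
  [24] ##... => .  t=0,i=7
  [23] #.### => .  t=1,i=0
  [22] #.##. => #  t=0,i=1
  [21] #.#.# => .  t=1,i=4
  [20] #.#.. => #  t=1,i=6
  [19] #..## => #  t=0,i=4
  [18] #..#. => .  t=3,i=1
  [17] #...# => .  t=2,i=1
  [16] #.... => .  t=0,i=8
  [15] .#### => .  t=0,i=13
  [14] .###. => .  t=1,i=1
  [13] .##.# => .  t=2,i=6
  [12] .##.. => #  t=0,i=2
  [11] .#.## => #  t=1,i=18
  [10] .#.#. => #  t=1,i=5
  [9] .#..# => .  t=1,i=7
  [8] .#... => .  t=2,i=0
  [7] ..### => #  t=0,i=12
  [6] ..##. => .  t=0,i=5
  [5] ..#.# => .  t=1,i=17
  [4] ..#.. => .  t=3,i=14
  [3] ...## => #  t=0,i=11
  [2] ...#. => #  t=1,i=16
  [1] ....# => #  t=0,i=10
  [0] ..... => #  t=0,i=9
  bits 01001100010110000001110010001111 = 1280842895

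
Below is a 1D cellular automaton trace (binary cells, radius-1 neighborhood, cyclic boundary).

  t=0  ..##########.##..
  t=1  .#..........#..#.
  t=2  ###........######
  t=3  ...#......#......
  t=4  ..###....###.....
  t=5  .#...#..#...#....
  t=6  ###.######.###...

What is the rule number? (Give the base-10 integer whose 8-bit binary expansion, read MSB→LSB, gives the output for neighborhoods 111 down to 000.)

  [7] ### => .  t=0,i=3
  [6] ##. => .  t=0,i=11
  [5] #.# => #  t=0,i=12
  [4] #.. => #  t=0,i=15
  [3] .## => .  t=0,i=2
  [2] .#. => #  t=1,i=1
  [1] ..# => #  t=0,i=1
  [0] ... => .  t=0,i=0
  bits 00110110 = 54

54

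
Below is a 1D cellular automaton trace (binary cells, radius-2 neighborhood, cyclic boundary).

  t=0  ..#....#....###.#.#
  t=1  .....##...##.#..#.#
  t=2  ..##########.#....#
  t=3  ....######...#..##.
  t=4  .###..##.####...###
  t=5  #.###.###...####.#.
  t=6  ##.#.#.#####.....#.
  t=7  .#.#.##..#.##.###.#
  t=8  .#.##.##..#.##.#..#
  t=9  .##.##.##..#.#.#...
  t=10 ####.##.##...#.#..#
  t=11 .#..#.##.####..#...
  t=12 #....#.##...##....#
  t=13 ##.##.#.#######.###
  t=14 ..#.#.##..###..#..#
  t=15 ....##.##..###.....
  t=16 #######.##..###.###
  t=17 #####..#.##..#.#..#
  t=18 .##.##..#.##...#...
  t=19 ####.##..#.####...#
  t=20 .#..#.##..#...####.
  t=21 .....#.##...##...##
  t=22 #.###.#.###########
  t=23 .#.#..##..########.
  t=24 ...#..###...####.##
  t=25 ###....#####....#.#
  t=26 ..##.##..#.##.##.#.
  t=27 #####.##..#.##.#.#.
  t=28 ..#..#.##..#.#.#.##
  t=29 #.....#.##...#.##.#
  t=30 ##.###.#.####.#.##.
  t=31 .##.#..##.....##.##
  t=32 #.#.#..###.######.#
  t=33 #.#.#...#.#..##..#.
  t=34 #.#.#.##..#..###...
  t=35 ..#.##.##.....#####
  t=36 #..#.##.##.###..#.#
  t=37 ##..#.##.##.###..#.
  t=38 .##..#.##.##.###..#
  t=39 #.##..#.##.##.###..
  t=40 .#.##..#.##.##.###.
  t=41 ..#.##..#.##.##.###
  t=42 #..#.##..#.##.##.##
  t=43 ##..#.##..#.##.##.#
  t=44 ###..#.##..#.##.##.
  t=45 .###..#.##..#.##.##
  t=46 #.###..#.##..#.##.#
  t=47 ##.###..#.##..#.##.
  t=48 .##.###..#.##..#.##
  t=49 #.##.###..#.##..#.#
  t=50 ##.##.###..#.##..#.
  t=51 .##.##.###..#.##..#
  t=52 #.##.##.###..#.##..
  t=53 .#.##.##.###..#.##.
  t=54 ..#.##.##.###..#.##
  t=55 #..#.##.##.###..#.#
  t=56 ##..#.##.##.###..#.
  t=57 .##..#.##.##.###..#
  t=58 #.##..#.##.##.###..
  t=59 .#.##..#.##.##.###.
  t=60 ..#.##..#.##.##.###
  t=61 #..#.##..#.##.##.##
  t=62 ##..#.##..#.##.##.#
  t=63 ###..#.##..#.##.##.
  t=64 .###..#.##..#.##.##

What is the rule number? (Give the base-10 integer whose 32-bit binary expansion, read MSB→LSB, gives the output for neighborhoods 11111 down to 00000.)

  nb #####: next=#  (t=2,i=4, bit31=1)
  nb ####.: next=.  (t=2,i=10, bit30=0)
  nb ###.#: next=.  (t=0,i=14, bit29=0)
  nb ###..: next=#  (t=3,i=9, bit28=1)
  nb ##.##: next=#  (t=4,i=0, bit27=1)
  nb ##.#.: next=.  (t=0,i=15, bit26=0)
  nb ##..#: next=#  (t=4,i=4, bit25=1)
  nb ##...: next=#  (t=1,i=7, bit24=1)
  nb #.###: next=.  (t=4,i=1, bit23=0)
  nb #.##.: next=.  (t=6,i=0, bit22=0)
  nb #.#.#: next=#  (t=0,i=16, bit21=1)
  nb #.#..: next=#  (t=0,i=18, bit20=1)
  nb #..##: next=.  (t=2,i=1, bit19=0)
  nb #..#.: next=.  (t=0,i=1, bit18=0)
  nb #...#: next=#  (t=1,i=8, bit17=1)
  nb #....: next=.  (t=0,i=4, bit16=0)
  nb .####: next=.  (t=2,i=3, bit15=0)
  nb .###.: next=#  (t=0,i=13, bit14=1)
  nb .##.#: next=#  (t=1,i=11, bit13=1)
  nb .##..: next=#  (t=1,i=6, bit12=1)
  nb .#.##: next=#  (t=5,i=1, bit11=1)
  nb .#.#.: next=.  (t=0,i=17, bit10=0)
  nb .#..#: next=.  (t=0,i=0, bit9=0)
  nb .#...: next=.  (t=0,i=3, bit8=0)
  nb ..###: next=.  (t=0,i=12, bit7=0)
  nb ..##.: next=#  (t=1,i=5, bit6=1)
  nb ..#.#: next=.  (t=1,i=16, bit5=0)
  nb ..#..: next=.  (t=0,i=2, bit4=0)
  nb ...##: next=#  (t=0,i=11, bit3=1)
  nb ...#.: next=#  (t=0,i=6, bit2=1)
  nb ....#: next=#  (t=0,i=5, bit1=1)
  nb .....: next=#  (t=1,i=2, bit0=1)
  bits 10011011001100100111100001001111 = 2603776079

2603776079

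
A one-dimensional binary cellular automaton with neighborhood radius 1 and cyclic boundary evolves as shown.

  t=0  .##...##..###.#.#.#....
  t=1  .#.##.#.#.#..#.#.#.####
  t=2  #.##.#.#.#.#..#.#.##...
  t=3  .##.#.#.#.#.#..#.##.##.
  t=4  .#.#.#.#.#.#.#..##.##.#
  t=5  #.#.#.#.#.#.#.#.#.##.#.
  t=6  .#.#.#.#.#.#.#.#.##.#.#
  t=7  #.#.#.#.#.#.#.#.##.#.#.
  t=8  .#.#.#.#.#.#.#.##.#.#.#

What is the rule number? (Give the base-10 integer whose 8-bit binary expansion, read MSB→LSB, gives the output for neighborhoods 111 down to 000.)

  nb ###: next=.  (t=0,i=11, bit7=0)
  nb ##.: next=.  (t=0,i=2, bit6=0)
  nb #.#: next=#  (t=0,i=13, bit5=1)
  nb #..: next=#  (t=0,i=3, bit4=1)
  nb .##: next=#  (t=0,i=1, bit3=1)
  nb .#.: next=.  (t=0,i=14, bit2=0)
  nb ..#: next=.  (t=0,i=0, bit1=0)
  nb ...: next=#  (t=0,i=4, bit0=1)
  bits 00111001 = 57

57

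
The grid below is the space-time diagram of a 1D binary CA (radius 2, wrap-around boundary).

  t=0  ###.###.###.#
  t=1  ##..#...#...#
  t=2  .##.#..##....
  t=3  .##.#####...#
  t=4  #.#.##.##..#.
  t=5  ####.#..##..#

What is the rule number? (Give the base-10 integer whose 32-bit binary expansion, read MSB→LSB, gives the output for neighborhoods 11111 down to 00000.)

  #####|.  b31=0 t=3,i=6
  ####.|#  b30=1 t=0,i=1
  ###.#|.  b29=0 t=0,i=2
  ###..|#  b28=1 t=1,i=1
  ##.##|.  b27=0 t=0,i=3
  ##.#.|.  b26=0 t=2,i=3
  ##..#|#  b25=1 t=1,i=2
  ##...|.  b24=0 t=2,i=9
  #.###|#  b23=1 t=0,i=4
  #.##.|.  b22=0 t=3,i=1
  #.#.#|#  b21=1 t=4,i=0
  #.#..|#  b20=1 t=2,i=4
  #..##|#  b19=1 t=2,i=6
  #..#.|.  b18=0 t=1,i=3
  #...#|.  b17=0 t=1,i=6
  #....|.  b16=0 t=2,i=10
  .####|#  b15=1 t=0,i=0
  .###.|.  b14=0 t=0,i=5
  .##.#|#  b13=1 t=2,i=2
  .##..|#  b12=1 t=2,i=8
  .#.##|#  b11=1 t=3,i=0
  .#.#.|#  b10=1 t=4,i=1
  .#..#|#  b9=1 t=2,i=5
  .#...|.  b8=0 t=1,i=5
  ..###|.  b7=0 t=1,i=12
  ..##.|#  b6=1 t=2,i=1
  ..#.#|.  b5=0 t=3,i=12
  ..#..|#  b4=1 t=1,i=4
  ...##|.  b3=0 t=1,i=11
  ...#.|#  b2=1 t=1,i=7
  ....#|#  b1=1 t=2,i=12
  .....|.  b0=0 t=2,i=11
  bits 01010010101110001011111001010110 = 1387839062

1387839062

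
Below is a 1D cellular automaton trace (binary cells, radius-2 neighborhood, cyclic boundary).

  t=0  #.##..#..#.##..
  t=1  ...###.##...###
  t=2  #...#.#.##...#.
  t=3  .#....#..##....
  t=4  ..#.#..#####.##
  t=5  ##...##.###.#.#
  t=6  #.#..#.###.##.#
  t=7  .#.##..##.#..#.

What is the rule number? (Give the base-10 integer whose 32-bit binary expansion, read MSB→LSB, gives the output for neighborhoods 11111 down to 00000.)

  [31] ##### => #  t=4,i=9
  [30] ####. => #  t=4,i=10
  [29] ###.# => .  t=1,i=5
  [28] ###.. => .  t=1,i=14
  [27] ##.## => #  t=1,i=6
  [26] ##.#. => #  t=5,i=11
  [25] ##..# => #  t=0,i=4
  [24] ##... => #  t=1,i=0
  [23] #.### => #  t=5,i=8
  [22] #.##. => .  t=0,i=2
  [21] #.#.# => #  t=2,i=6
  [20] #.#.. => .  t=2,i=0
  [19] #..## => #  t=3,i=8
  [18] #..#. => #  t=0,i=5
  [17] #...# => .  t=1,i=1
  [16] #.... => .  t=3,i=3
  [15] .#### => #  t=4,i=8
  [14] .###. => #  t=1,i=4
  [13] .##.# => .  t=5,i=6
  [12] .##.. => #  t=0,i=3
  [11] .#.## => .  t=0,i=1
  [10] .#.#. => .  t=2,i=5
  [9] .#..# => #  t=0,i=7
  [8] .#... => #  t=2,i=1
  [7] ..### => .  t=1,i=3
  [6] ..##. => #  t=3,i=9
  [5] ..#.# => .  t=0,i=0
  [4] ..#.. => .  t=0,i=6
  [3] ...## => .  t=1,i=2
  [2] ...#. => .  t=2,i=3
  [1] ....# => #  t=3,i=4
  [0] ..... => #  t=3,i=13
  bits 11001111101011001101001101000011 = 3484209987

3484209987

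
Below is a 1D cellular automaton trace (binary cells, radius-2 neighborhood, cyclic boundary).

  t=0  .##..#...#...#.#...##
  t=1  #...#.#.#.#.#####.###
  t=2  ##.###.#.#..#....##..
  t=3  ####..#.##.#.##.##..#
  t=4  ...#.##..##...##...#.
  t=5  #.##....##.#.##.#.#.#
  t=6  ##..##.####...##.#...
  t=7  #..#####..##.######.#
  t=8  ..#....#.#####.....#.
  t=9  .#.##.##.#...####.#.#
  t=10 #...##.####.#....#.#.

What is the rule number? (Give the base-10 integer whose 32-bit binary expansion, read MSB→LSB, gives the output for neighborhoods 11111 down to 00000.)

496837997

  #####|.  b31=0 t=1,i=14
  ####.|.  b30=0 t=1,i=15
  ###.#|.  b29=0 t=1,i=16
  ###..|#  b28=1 t=1,i=0
  ##.##|#  b27=1 t=0,i=0
  ##.#.|#  b26=1 t=2,i=6
  ##..#|.  b25=0 t=0,i=3
  ##...|#  b24=1 t=1,i=1
  #.###|#  b23=1 t=1,i=12
  #.##.|.  b22=0 t=0,i=1
  #.#.#|.  b21=0 t=1,i=6
  #.#..|#  b20=1 t=0,i=15
  #..##|#  b19=1 t=2,i=20
  #..#.|#  b18=1 t=0,i=4
  #...#|.  b17=0 t=0,i=7
  #....|#  b16=1 t=2,i=14
  .####|.  b15=0 t=1,i=13
  .###.|.  b14=0 t=2,i=4
  .##.#|#  b13=1 t=0,i=20
  .##..|.  b12=0 t=0,i=2
  .#.##|.  b11=0 t=1,i=11
  .#.#.|#  b10=1 t=0,i=14
  .#..#|.  b9=0 t=2,i=10
  .#...|#  b8=1 t=0,i=6
  ..###|.  b7=0 t=3,i=20
  ..##.|#  b6=1 t=0,i=19
  ..#.#|#  b5=1 t=0,i=13
  ..#..|.  b4=0 t=0,i=5
  ...##|#  b3=1 t=0,i=18
  ...#.|#  b2=1 t=0,i=8
  ....#|.  b1=0 t=2,i=15
  .....|#  b0=1 t=8,i=16
  bits 00011101100111010010010101101101 = 496837997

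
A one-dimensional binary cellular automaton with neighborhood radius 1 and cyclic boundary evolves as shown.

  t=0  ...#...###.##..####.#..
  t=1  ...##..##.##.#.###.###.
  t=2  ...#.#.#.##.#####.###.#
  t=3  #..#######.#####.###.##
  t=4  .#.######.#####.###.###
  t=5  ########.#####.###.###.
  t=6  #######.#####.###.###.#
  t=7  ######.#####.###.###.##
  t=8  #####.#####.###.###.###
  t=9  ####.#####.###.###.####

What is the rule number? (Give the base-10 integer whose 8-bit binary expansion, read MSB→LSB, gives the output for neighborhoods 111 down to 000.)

188

  ###|#  b7=1 t=0,i=8
  ##.|.  b6=0 t=0,i=9
  #.#|#  b5=1 t=0,i=10
  #..|#  b4=1 t=0,i=4
  .##|#  b3=1 t=0,i=7
  .#.|#  b2=1 t=0,i=3
  ..#|.  b1=0 t=0,i=2
  ...|.  b0=0 t=0,i=0
  bits 10111100 = 188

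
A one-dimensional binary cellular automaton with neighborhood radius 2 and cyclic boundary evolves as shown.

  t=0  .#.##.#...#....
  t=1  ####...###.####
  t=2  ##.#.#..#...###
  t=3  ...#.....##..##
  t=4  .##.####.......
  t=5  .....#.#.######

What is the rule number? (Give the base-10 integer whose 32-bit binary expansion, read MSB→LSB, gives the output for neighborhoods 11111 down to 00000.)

  nb #####: next=#  (t=1,i=0, bit31=1)
  nb ####.: next=.  (t=1,i=2, bit30=0)
  nb ###.#: next=.  (t=1,i=9, bit29=0)
  nb ###..: next=#  (t=1,i=3, bit28=1)
  nb ##.##: next=.  (t=1,i=10, bit27=0)
  nb ##.#.: next=.  (t=0,i=5, bit26=0)
  nb ##..#: next=.  (t=3,i=11, bit25=0)
  nb ##...: next=.  (t=1,i=4, bit24=0)
  nb #.###: next=.  (t=1,i=11, bit23=0)
  nb #.##.: next=#  (t=0,i=3, bit22=1)
  nb #.#.#: next=#  (t=2,i=3, bit21=1)
  nb #.#..: next=.  (t=0,i=6, bit20=0)
  nb #..##: next=.  (t=3,i=12, bit19=0)
  nb #..#.: next=.  (t=2,i=7, bit18=0)
  nb #...#: next=#  (t=0,i=8, bit17=1)
  nb #....: next=#  (t=0,i=12, bit16=1)
  nb .####: next=#  (t=1,i=12, bit15=1)
  nb .###.: next=#  (t=1,i=8, bit14=1)
  nb .##.#: next=.  (t=0,i=4, bit13=0)
  nb .##..: next=.  (t=3,i=10, bit12=0)
  nb .#.##: next=#  (t=0,i=2, bit11=1)
  nb .#.#.: next=.  (t=2,i=4, bit10=0)
  nb .#..#: next=.  (t=2,i=6, bit9=0)
  nb .#...: next=#  (t=0,i=7, bit8=1)
  nb ..###: next=.  (t=1,i=7, bit7=0)
  nb ..##.: next=.  (t=3,i=9, bit6=0)
  nb ..#.#: next=#  (t=0,i=1, bit5=1)
  nb ..#..: next=.  (t=0,i=10, bit4=0)
  nb ...##: next=.  (t=1,i=6, bit3=0)
  nb ...#.: next=#  (t=0,i=0, bit2=1)
  nb ....#: next=#  (t=0,i=14, bit1=1)
  nb .....: next=#  (t=0,i=13, bit0=1)
  bits 10010000011000111100100100100111 = 2422458663

2422458663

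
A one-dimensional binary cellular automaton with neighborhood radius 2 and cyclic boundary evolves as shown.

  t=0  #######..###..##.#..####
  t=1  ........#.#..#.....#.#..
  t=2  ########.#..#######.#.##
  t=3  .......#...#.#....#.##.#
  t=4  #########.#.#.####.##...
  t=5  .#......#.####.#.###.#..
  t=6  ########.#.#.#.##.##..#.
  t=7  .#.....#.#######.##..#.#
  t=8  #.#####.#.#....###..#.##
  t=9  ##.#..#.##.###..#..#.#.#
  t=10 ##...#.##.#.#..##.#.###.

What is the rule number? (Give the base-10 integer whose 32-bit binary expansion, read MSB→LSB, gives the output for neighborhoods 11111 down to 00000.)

695061783

  ##### -> .   bit 31 = 0  t=0,i=0
  ####. -> .   bit 30 = 0  t=0,i=5
  ###.# -> #   bit 29 = 1  t=2,i=7
  ###.. -> .   bit 28 = 0  t=0,i=6
  ##.## -> #   bit 27 = 1  t=4,i=18
  ##.#. -> .   bit 26 = 0  t=0,i=16
  ##..# -> .   bit 25 = 0  t=0,i=7
  ##... -> #   bit 24 = 1  t=4,i=21
  #.### -> .   bit 23 = 0  t=2,i=22
  #.##. -> #   bit 22 = 1  t=3,i=20
  #.#.# -> #   bit 21 = 1  t=2,i=20
  #.#.. -> .   bit 20 = 0  t=0,i=17
  #..## -> #   bit 19 = 1  t=0,i=8
  #..#. -> #   bit 18 = 1  t=1,i=12
  #...# -> .   bit 17 = 0  t=3,i=9
  #.... -> #   bit 16 = 1  t=1,i=15
  .#### -> #   bit 15 = 1  t=0,i=21
  .###. -> #   bit 14 = 1  t=0,i=10
  .##.# -> .   bit 13 = 0  t=0,i=15
  .##.. -> .   bit 12 = 0  t=4,i=20
  .#.## -> #   bit 11 = 1  t=2,i=21
  .#.#. -> #   bit 10 = 1  t=1,i=9
  .#..# -> .   bit 9 = 0  t=0,i=18
  .#... -> #   bit 8 = 1  t=1,i=14
  ..### -> .   bit 7 = 0  t=0,i=9
  ..##. -> .   bit 6 = 0  t=0,i=14
  ..#.# -> .   bit 5 = 0  t=1,i=8
  ..#.. -> #   bit 4 = 1  t=1,i=13
  ...## -> .   bit 3 = 0  t=4,i=23
  ...#. -> #   bit 2 = 1  t=1,i=7
  ....# -> #   bit 1 = 1  t=1,i=6
  ..... -> #   bit 0 = 1  t=1,i=0
  bits 00101001011011011100110100010111 = 695061783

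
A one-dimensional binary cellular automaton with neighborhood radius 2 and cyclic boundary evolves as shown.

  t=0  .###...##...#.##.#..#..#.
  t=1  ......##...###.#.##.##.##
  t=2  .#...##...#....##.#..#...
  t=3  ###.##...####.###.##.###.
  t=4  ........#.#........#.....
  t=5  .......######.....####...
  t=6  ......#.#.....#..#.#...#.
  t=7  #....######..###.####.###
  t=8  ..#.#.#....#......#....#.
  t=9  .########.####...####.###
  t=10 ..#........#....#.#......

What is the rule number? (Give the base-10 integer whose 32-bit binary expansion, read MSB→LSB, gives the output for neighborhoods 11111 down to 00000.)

36810620

  nb #####: next=.  (t=5,i=9, bit31=0)
  nb ####.: next=.  (t=3,i=11, bit30=0)
  nb ###.#: next=.  (t=1,i=13, bit29=0)
  nb ###..: next=.  (t=0,i=3, bit28=0)
  nb ##.##: next=.  (t=1,i=19, bit27=0)
  nb ##.#.: next=.  (t=0,i=16, bit26=0)
  nb ##..#: next=#  (t=7,i=11, bit25=1)
  nb ##...: next=.  (t=0,i=4, bit24=0)
  nb #.###: next=.  (t=3,i=0, bit23=0)
  nb #.##.: next=.  (t=0,i=14, bit22=0)
  nb #.#.#: next=#  (t=1,i=15, bit21=1)
  nb #.#..: next=#  (t=0,i=17, bit20=1)
  nb #..##: next=.  (t=0,i=0, bit19=0)
  nb #..#.: next=.  (t=0,i=19, bit18=0)
  nb #...#: next=.  (t=0,i=5, bit17=0)
  nb #....: next=#  (t=1,i=1, bit16=1)
  nb .####: next=#  (t=3,i=10, bit15=1)
  nb .###.: next=.  (t=0,i=2, bit14=0)
  nb .##.#: next=#  (t=0,i=15, bit13=1)
  nb .##..: next=.  (t=0,i=8, bit12=0)
  nb .#.##: next=#  (t=0,i=13, bit11=1)
  nb .#.#.: next=#  (t=4,i=9, bit10=1)
  nb .#..#: next=#  (t=0,i=18, bit9=1)
  nb .#...: next=#  (t=2,i=2, bit8=1)
  nb ..###: next=.  (t=0,i=1, bit7=0)
  nb ..##.: next=#  (t=0,i=7, bit6=1)
  nb ..#.#: next=#  (t=0,i=12, bit5=1)
  nb ..#..: next=#  (t=0,i=20, bit4=1)
  nb ...##: next=#  (t=0,i=6, bit3=1)
  nb ...#.: next=#  (t=0,i=11, bit2=1)
  nb ....#: next=.  (t=1,i=4, bit1=0)
  nb .....: next=.  (t=1,i=2, bit0=0)
  bits 00000010001100011010111101111100 = 36810620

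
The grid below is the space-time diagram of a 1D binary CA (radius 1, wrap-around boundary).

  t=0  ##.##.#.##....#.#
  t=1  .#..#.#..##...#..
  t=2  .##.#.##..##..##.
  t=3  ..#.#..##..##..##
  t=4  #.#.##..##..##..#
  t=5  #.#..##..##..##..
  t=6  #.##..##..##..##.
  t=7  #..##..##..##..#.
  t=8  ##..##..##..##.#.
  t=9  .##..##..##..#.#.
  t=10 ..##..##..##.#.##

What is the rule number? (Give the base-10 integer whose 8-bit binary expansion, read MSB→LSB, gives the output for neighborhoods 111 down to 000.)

  ###|.  b7=0 t=0,i=0
  ##.|#  b6=1 t=0,i=1
  #.#|.  b5=0 t=0,i=2
  #..|#  b4=1 t=0,i=10
  .##|.  b3=0 t=0,i=3
  .#.|#  b2=1 t=0,i=6
  ..#|.  b1=0 t=0,i=13
  ...|.  b0=0 t=0,i=11
  bits 01010100 = 84

84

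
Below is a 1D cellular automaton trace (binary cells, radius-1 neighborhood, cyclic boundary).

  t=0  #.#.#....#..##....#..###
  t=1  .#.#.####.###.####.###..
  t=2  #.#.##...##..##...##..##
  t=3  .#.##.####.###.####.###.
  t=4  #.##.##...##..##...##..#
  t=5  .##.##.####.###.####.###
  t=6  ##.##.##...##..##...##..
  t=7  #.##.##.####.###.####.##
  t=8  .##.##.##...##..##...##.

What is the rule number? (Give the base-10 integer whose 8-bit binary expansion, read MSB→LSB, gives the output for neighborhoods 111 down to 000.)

59

  ###|.  b7=0 t=0,i=22
  ##.|.  b6=0 t=0,i=0
  #.#|#  b5=1 t=0,i=1
  #..|#  b4=1 t=0,i=5
  .##|#  b3=1 t=0,i=12
  .#.|.  b2=0 t=0,i=2
  ..#|#  b1=1 t=0,i=8
  ...|#  b0=1 t=0,i=6
  bits 00111011 = 59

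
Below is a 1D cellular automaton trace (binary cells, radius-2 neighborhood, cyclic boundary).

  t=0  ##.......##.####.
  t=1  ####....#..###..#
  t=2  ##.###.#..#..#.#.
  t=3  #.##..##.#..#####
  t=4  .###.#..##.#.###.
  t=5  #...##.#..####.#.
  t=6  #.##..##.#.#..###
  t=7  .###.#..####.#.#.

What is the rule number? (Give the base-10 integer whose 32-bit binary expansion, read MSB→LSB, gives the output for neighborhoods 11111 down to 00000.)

2650774572

  [31] ##### => #  t=1,i=1
  [30] ####. => .  t=0,i=14
  [29] ###.# => .  t=0,i=15
  [28] ###.. => #  t=1,i=3
  [27] ##.## => #  t=0,i=11
  [26] ##.#. => #  t=2,i=6
  [25] ##..# => .  t=1,i=14
  [24] ##... => #  t=0,i=2
  [23] #.### => #  t=0,i=12
  [22] #.##. => #  t=0,i=0
  [21] #.#.# => #  t=2,i=15
  [20] #.#.. => #  t=2,i=7
  [19] #..## => #  t=1,i=10
  [18] #..#. => #  t=2,i=9
  [17] #...# => #  t=5,i=2
  [16] #.... => #  t=0,i=3
  [15] .#### => #  t=0,i=13
  [14] .###. => .  t=1,i=12
  [13] .##.# => .  t=0,i=10
  [12] .##.. => #  t=0,i=1
  [11] .#.## => #  t=2,i=16
  [10] .#.#. => #  t=2,i=14
  [9] .#..# => .  t=1,i=9
  [8] .#... => .  t=5,i=1
  [7] ..### => .  t=1,i=11
  [6] ..##. => .  t=0,i=9
  [5] ..#.# => #  t=2,i=13
  [4] ..#.. => .  t=1,i=8
  [3] ...## => #  t=0,i=8
  [2] ...#. => #  t=1,i=7
  [1] ....# => .  t=0,i=7
  [0] ..... => .  t=0,i=4
  bits 10011101111111111001110000101100 = 2650774572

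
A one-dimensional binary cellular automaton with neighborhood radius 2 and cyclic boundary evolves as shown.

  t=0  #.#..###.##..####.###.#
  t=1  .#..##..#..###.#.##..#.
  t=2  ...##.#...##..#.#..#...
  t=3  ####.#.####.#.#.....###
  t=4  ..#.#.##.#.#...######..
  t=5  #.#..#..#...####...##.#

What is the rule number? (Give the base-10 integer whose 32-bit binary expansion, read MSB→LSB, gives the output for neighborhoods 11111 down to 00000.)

1586170347

  ##### -> .   bit 31 = 0  t=3,i=0
  ####. -> #   bit 30 = 1  t=0,i=15
  ###.# -> .   bit 29 = 0  t=0,i=7
  ###.. -> #   bit 28 = 1  t=4,i=20
  ##.## -> #   bit 27 = 1  t=0,i=8
  ##.#. -> #   bit 26 = 1  t=0,i=1
  ##..# -> #   bit 25 = 1  t=0,i=11
  ##... -> .   bit 24 = 0  t=4,i=21
  #.### -> #   bit 23 = 1  t=0,i=18
  #.##. -> .   bit 22 = 0  t=0,i=9
  #.#.# -> .   bit 21 = 0  t=1,i=15
  #.#.. -> .   bit 20 = 0  t=0,i=2
  #..## -> #   bit 19 = 1  t=0,i=4
  #..#. -> .   bit 18 = 0  t=1,i=0
  #...# -> #   bit 17 = 1  t=2,i=8
  #.... -> #   bit 16 = 1  t=2,i=21
  .#### -> .   bit 15 = 0  t=0,i=14
  .###. -> .   bit 14 = 0  t=0,i=6
  .##.# -> .   bit 13 = 0  t=0,i=0
  .##.. -> .   bit 12 = 0  t=0,i=10
  .#.## -> #   bit 11 = 1  t=1,i=16
  .#.#. -> .   bit 10 = 0  t=2,i=15
  .#..# -> .   bit 9 = 0  t=0,i=3
  .#... -> #   bit 8 = 1  t=2,i=7
  ..### -> #   bit 7 = 1  t=0,i=5
  ..##. -> #   bit 6 = 1  t=1,i=4
  ..#.# -> #   bit 5 = 1  t=2,i=14
  ..#.. -> .   bit 4 = 0  t=1,i=1
  ...## -> #   bit 3 = 1  t=2,i=2
  ...#. -> .   bit 2 = 0  t=4,i=1
  ....# -> #   bit 1 = 1  t=2,i=1
  ..... -> #   bit 0 = 1  t=2,i=0
  bits 01011110100010110000100111101011 = 1586170347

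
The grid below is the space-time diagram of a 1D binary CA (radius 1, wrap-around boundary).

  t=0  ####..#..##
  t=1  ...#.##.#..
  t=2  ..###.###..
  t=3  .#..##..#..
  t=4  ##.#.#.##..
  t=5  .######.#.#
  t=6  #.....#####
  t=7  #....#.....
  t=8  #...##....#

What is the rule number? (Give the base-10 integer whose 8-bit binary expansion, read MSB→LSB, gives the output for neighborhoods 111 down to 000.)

  nb ###: next=.  (t=0,i=0, bit7=0)
  nb ##.: next=#  (t=0,i=3, bit6=1)
  nb #.#: next=#  (t=1,i=4, bit5=1)
  nb #..: next=.  (t=0,i=4, bit4=0)
  nb .##: next=.  (t=0,i=9, bit3=0)
  nb .#.: next=#  (t=0,i=6, bit2=1)
  nb ..#: next=#  (t=0,i=5, bit1=1)
  nb ...: next=.  (t=1,i=0, bit0=0)
  bits 01100110 = 102

102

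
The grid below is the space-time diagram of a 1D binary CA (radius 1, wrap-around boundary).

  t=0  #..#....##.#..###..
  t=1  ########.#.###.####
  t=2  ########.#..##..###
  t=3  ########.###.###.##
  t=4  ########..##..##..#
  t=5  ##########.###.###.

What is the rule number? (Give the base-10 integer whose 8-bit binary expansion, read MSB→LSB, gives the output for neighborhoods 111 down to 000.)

  nb ###: next=#  (t=0,i=15, bit7=1)
  nb ##.: next=#  (t=0,i=9, bit6=1)
  nb #.#: next=.  (t=0,i=10, bit5=0)
  nb #..: next=#  (t=0,i=1, bit4=1)
  nb .##: next=.  (t=0,i=8, bit3=0)
  nb .#.: next=#  (t=0,i=0, bit2=1)
  nb ..#: next=#  (t=0,i=2, bit1=1)
  nb ...: next=#  (t=0,i=5, bit0=1)
  bits 11010111 = 215

215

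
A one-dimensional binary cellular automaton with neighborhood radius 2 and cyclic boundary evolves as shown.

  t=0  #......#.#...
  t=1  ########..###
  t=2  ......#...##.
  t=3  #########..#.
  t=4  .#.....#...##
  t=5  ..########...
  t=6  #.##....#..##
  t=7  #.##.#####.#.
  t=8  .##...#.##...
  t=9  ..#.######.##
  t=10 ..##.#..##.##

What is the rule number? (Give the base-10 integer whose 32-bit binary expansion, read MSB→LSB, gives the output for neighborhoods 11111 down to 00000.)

  ##### -> .   bit 31 = 0  t=1,i=0
  ####. -> #   bit 30 = 1  t=1,i=6
  ###.# -> #   bit 29 = 1  t=6,i=0
  ###.. -> .   bit 28 = 0  t=1,i=7
  ##.## -> .   bit 27 = 0  t=6,i=1
  ##.#. -> .   bit 26 = 0  t=4,i=0
  ##..# -> .   bit 25 = 0  t=1,i=8
  ##... -> .   bit 24 = 0  t=2,i=12
  #.### -> .   bit 23 = 0  t=3,i=0
  #.##. -> #   bit 22 = 1  t=6,i=2
  #.#.# -> .   bit 21 = 0  t=7,i=0
  #.#.. -> .   bit 20 = 0  t=0,i=9
  #..## -> .   bit 19 = 0  t=1,i=9
  #..#. -> .   bit 18 = 0  t=3,i=10
  #...# -> #   bit 17 = 1  t=0,i=11
  #.... -> #   bit 16 = 1  t=0,i=2
  .#### -> #   bit 15 = 1  t=1,i=11
  .###. -> .   bit 14 = 0  t=6,i=12
  .##.# -> .   bit 13 = 0  t=4,i=12
  .##.. -> #   bit 12 = 1  t=2,i=11
  .#.## -> #   bit 11 = 1  t=3,i=12
  .#.#. -> .   bit 10 = 0  t=0,i=8
  .#..# -> #   bit 9 = 1  t=6,i=9
  .#... -> #   bit 8 = 1  t=0,i=1
  ..### -> #   bit 7 = 1  t=1,i=10
  ..##. -> .   bit 6 = 0  t=2,i=10
  ..#.# -> #   bit 5 = 1  t=0,i=7
  ..#.. -> #   bit 4 = 1  t=0,i=0
  ...## -> .   bit 3 = 0  t=2,i=9
  ...#. -> #   bit 2 = 1  t=0,i=6
  ....# -> #   bit 1 = 1  t=0,i=5
  ..... -> #   bit 0 = 1  t=0,i=3
  bits 01100000010000111001101110110111 = 1615043511

1615043511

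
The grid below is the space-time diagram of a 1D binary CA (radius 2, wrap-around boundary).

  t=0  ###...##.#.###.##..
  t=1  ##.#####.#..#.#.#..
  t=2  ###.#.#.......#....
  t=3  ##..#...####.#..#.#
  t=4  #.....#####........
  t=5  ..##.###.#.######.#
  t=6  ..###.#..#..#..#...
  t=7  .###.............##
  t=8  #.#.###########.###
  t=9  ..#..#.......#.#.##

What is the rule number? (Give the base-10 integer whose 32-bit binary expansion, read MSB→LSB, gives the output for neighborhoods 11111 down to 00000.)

  nb #####: next=.  (t=1,i=5, bit31=0)
  nb ####.: next=#  (t=1,i=6, bit30=1)
  nb ###.#: next=.  (t=0,i=13, bit29=0)
  nb ###..: next=.  (t=0,i=2, bit28=0)
  nb ##.##: next=#  (t=0,i=14, bit27=1)
  nb ##.#.: next=.  (t=0,i=8, bit26=0)
  nb ##..#: next=.  (t=0,i=17, bit25=0)
  nb ##...: next=#  (t=0,i=3, bit24=1)
  nb #.###: next=.  (t=0,i=11, bit23=0)
  nb #.##.: next=.  (t=0,i=15, bit22=0)
  nb #.#.#: next=#  (t=0,i=9, bit21=1)
  nb #.#..: next=.  (t=1,i=9, bit20=0)
  nb #..##: next=.  (t=0,i=18, bit19=0)
  nb #..#.: next=.  (t=1,i=11, bit18=0)
  nb #...#: next=#  (t=0,i=4, bit17=1)
  nb #....: next=#  (t=2,i=8, bit16=1)
  nb .####: next=#  (t=1,i=4, bit15=1)
  nb .###.: next=#  (t=0,i=1, bit14=1)
  nb .##.#: next=#  (t=0,i=7, bit13=1)
  nb .##..: next=#  (t=0,i=16, bit12=1)
  nb .#.##: next=.  (t=0,i=10, bit11=0)
  nb .#.#.: next=.  (t=1,i=13, bit10=0)
  nb .#..#: next=.  (t=1,i=10, bit9=0)
  nb .#...: next=.  (t=2,i=7, bit8=0)
  nb ..###: next=#  (t=0,i=0, bit7=1)
  nb ..##.: next=#  (t=0,i=6, bit6=1)
  nb ..#.#: next=.  (t=1,i=12, bit5=0)
  nb ..#..: next=.  (t=2,i=14, bit4=0)
  nb ...##: next=#  (t=0,i=5, bit3=1)
  nb ...#.: next=#  (t=2,i=13, bit2=1)
  nb ....#: next=.  (t=2,i=12, bit1=0)
  nb .....: next=#  (t=2,i=9, bit0=1)
  bits 01001001001000111111000011001101 = 1227092173

1227092173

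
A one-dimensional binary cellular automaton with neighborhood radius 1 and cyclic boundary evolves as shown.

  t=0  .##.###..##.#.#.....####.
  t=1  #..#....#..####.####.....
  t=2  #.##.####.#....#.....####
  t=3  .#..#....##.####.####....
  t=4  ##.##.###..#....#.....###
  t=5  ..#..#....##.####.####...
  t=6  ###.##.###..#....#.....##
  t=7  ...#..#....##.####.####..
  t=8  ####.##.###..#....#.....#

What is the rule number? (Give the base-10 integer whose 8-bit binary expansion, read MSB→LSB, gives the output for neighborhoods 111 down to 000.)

  nb ###: next=.  (t=0,i=5, bit7=0)
  nb ##.: next=.  (t=0,i=2, bit6=0)
  nb #.#: next=#  (t=0,i=3, bit5=1)
  nb #..: next=.  (t=0,i=7, bit4=0)
  nb .##: next=.  (t=0,i=1, bit3=0)
  nb .#.: next=#  (t=0,i=12, bit2=1)
  nb ..#: next=#  (t=0,i=0, bit1=1)
  nb ...: next=#  (t=0,i=16, bit0=1)
  bits 00100111 = 39

39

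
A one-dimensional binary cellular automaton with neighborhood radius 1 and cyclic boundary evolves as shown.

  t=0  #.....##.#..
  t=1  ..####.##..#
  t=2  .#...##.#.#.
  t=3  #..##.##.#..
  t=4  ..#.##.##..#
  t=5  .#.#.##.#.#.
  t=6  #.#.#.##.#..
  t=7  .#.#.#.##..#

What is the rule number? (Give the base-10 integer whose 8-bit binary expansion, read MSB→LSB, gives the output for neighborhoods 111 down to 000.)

  ###|.  b7=0 t=1,i=3
  ##.|#  b6=1 t=0,i=7
  #.#|#  b5=1 t=0,i=8
  #..|.  b4=0 t=0,i=1
  .##|.  b3=0 t=0,i=6
  .#.|.  b2=0 t=0,i=0
  ..#|#  b1=1 t=0,i=5
  ...|#  b0=1 t=0,i=2
  bits 01100011 = 99

99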